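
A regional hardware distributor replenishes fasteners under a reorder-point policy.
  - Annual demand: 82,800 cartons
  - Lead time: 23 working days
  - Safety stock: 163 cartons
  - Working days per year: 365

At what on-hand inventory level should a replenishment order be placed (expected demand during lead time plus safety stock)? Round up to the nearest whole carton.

5,381 cartons

Daily demand d = 82,800 / 365 = 226.849 cartons/day
Demand during lead time = 226.849 × 23 = 5,217.53
Reorder point = 5,217.53 + 163 = 5,380.53 → round up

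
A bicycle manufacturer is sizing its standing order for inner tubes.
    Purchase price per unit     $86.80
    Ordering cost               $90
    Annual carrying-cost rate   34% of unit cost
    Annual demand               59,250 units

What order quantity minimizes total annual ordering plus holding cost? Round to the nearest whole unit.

Carrying cost H = $86.8 × 34% = $29.5120/unit/yr
Q* = √(2·D·S / H) = √(2·59,250·90 / 29.512) = √361,378.4 ≈ 601.15

601 units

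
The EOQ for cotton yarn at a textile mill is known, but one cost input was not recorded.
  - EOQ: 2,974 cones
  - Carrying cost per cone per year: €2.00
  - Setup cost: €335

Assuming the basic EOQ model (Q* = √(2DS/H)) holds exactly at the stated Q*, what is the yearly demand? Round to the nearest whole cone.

26,402 cones per year

Since Q* = (2DS/H)^½, squaring gives Q*²·H = 2DS.
D = Q²H / (2S) = 2,974² × 2 / (2 × 335) = 26,402.02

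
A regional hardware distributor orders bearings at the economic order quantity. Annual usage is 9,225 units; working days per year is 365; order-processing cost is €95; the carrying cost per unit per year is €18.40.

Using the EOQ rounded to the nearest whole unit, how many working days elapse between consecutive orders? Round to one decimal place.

2DS/H = 2·9,225·95/18.4 = 95,258.15
EOQ = √95,258.15 ≈ 308.64 → Q = 309 units
Days between orders = 365 / (D/Q) = 365 / 29.854 ≈ 12.226

12.2 days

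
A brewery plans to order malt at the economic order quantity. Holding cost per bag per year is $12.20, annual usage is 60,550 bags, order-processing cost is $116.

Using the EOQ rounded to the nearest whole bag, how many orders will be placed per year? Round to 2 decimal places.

56.43 orders per year

Optimal lot size Q* = (2 × 60,550 × $116 / $12.2)^½ ≈ 1,073.05 → Q = 1,073
Orders per year = D/Q = 60,550 / 1,073 = 56.431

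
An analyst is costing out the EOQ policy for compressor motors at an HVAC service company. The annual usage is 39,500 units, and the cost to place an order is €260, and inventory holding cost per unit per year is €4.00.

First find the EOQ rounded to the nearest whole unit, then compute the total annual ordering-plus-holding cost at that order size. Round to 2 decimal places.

2DS/H = 2·39,500·260/4 = 5,135,000.00
EOQ = √5,135,000.00 ≈ 2,266.05 → Q = 2,266 units
Annual ordering cost = (D/Q)·S = (39,500/2,266) × 260 = €4,532.22
Annual holding cost  = (Q/2)·H = (2,266/2) × 4 = €4,532.00
Total = €4,532.22 + €4,532.00 = €9,064.22

€9,064.22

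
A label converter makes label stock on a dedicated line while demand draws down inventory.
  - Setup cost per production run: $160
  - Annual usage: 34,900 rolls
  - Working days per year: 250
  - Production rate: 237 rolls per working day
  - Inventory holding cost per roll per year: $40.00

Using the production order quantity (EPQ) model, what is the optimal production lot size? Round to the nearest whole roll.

Daily demand d = 34,900/250 = 139.600; p = 237; 1 − d/p = 0.41097
EPQ = √(2DS / (H(1 − d/p)))
    = √(2 × 34,900 × 160 / (40 × 0.41097)) ≈ 824.24

824 rolls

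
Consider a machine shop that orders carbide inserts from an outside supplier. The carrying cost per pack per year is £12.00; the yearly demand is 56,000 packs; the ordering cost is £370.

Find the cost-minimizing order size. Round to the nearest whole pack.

1,858 packs

Q* = √(2·D·S / H) = √(2·56,000·370 / 12) = √3,453,333.3 ≈ 1,858.31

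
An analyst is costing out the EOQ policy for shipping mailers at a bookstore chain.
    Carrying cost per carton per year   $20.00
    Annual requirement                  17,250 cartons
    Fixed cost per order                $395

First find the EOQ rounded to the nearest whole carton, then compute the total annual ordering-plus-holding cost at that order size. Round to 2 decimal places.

2DS/H = 2·17,250·395/20 = 681,375.00
EOQ = √681,375.00 ≈ 825.45 → Q = 825 cartons
Orders/yr = 17,250/825 = 20.909; ordering cost = 20.909 × $395 = $8,259.09
Average inventory = 825/2 = 412.5; holding cost = 412.5 × $20 = $8,250.00
Total = $8,259.09 + $8,250.00 = $16,509.09

$16,509.09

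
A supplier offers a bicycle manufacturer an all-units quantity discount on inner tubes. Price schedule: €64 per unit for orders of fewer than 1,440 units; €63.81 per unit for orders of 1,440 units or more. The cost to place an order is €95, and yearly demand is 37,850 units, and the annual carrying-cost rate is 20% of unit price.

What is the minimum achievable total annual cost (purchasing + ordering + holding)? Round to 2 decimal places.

€2,426,894.19

H₁ = 20%×€64 = €12.8000;  H₂ = 20%×€63.81 = €12.7620
EOQ₁ = √(2×37,850×95/12.8000) = 749.56  (< 1,440, feasible at tier 1)
EOQ₂ = √(2×37,850×95/12.7620) = 750.67  (< 1,440 → use Q = 1,440 at tier-2 price)
TC(tier 1 (EOQ₁), Q≈749.6) = €2,431,994.33
TC(tier 2, Q≈1,440.0) = €2,426,894.19
Minimum at tier 2: €2,426,894.19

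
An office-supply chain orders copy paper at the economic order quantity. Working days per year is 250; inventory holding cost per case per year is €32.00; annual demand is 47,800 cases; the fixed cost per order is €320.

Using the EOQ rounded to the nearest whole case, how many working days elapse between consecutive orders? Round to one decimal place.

5.1 days

Q* = √(2·D·S / H) = √(2·47,800·320 / 32) = √956,000.0 ≈ 977.75 → Q = 978 cases
Days between orders = 250 / (D/Q) = 250 / 48.875 ≈ 5.115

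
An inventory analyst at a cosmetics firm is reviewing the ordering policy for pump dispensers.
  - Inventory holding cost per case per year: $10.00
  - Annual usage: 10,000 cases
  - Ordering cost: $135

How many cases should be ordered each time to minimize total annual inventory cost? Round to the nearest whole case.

520 cases

Optimal lot size Q* = (2 × 10,000 × $135 / $10)^½ ≈ 519.62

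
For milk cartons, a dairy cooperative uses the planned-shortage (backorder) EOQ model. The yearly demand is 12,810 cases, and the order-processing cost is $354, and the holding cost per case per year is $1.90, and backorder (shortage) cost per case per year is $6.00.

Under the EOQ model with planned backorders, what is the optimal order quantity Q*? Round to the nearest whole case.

2,507 cases

Q* = √(2DS/H) · √((H + b)/b)
   = √(2 × 12,810 × 354 / 1.9) · √((1.9 + 6) / 6)
   = 2,184.814 × 1.1475 ≈ 2,506.99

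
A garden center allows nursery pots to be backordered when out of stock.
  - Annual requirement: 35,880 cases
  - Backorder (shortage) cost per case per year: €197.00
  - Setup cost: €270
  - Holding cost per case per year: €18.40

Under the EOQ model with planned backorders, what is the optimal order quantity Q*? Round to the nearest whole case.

Q* = √(2DS/H) · √((H + b)/b)
   = √(2 × 35,880 × 270 / 18.4) · √((18.4 + 197) / 197)
   = 1,026.158 × 1.0457 ≈ 1,073.01

1,073 cases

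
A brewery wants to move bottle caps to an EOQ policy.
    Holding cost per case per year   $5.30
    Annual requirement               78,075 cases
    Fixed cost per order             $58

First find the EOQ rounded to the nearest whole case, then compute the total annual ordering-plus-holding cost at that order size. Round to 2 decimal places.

EOQ = √(2DS/H) = √(2 × 78,075 × 58 / 5.3)
    = √(1,708,811.32) ≈ 1,307.22 → Q = 1,307 cases
Annual ordering cost = (D/Q)·S = (78,075/1,307) × 58 = $3,464.69
Annual holding cost  = (Q/2)·H = (1,307/2) × 5.3 = $3,463.55
Total = $3,464.69 + $3,463.55 = $6,928.24

$6,928.24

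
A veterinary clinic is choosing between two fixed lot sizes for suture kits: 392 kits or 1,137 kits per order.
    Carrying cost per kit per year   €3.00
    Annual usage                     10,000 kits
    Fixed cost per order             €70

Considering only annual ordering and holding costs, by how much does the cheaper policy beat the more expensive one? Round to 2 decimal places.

Annual cost at Q: ordering D·S/Q plus holding Q·H/2.
TC(392) = (10,000/392)×70 + (392/2)×3 = €2,373.71
TC(1,137) = (10,000/1,137)×70 + (1,137/2)×3 = €2,321.16
Lots of 1,137 are cheaper by €52.56.

€52.56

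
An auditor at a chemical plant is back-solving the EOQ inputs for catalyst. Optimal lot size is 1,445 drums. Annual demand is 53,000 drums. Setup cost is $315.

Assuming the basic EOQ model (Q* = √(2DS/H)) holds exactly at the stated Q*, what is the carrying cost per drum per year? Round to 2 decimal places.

$15.99

From Q* = √(2DS/H) ⇒ Q*² = 2DS/H.
H = 2DS / Q² = 2 × 53,000 × 315 / 1,445² = 15.9912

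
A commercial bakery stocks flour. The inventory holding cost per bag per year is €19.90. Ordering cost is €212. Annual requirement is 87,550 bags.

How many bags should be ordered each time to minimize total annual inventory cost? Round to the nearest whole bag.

1,366 bags

Optimal lot size Q* = (2 × 87,550 × €212 / €19.9)^½ ≈ 1,365.79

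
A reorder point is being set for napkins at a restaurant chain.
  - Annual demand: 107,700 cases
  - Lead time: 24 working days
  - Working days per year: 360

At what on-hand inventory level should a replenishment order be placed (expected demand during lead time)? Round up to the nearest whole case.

Daily demand d = 107,700 / 360 = 299.167 cases/day
Demand during lead time = 299.167 × 24 = 7,180.00
Reorder point = 7,180.00 → round up

7,180 cases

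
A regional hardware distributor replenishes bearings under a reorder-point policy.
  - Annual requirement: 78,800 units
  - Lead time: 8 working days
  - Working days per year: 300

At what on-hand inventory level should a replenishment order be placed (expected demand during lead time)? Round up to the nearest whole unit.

Daily demand d = 78,800 / 300 = 262.667 units/day
Demand during lead time = 262.667 × 8 = 2,101.33
Reorder point = 2,101.33 → round up

2,102 units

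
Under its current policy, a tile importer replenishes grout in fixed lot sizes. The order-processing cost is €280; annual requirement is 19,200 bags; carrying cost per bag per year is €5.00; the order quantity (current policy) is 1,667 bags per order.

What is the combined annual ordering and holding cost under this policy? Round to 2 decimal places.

€7,392.46

Annual ordering cost = (D/Q)·S = (19,200/1,667) × 280 = €3,224.96
Annual holding cost  = (Q/2)·H = (1,667/2) × 5 = €4,167.50
Total = €3,224.96 + €4,167.50 = €7,392.46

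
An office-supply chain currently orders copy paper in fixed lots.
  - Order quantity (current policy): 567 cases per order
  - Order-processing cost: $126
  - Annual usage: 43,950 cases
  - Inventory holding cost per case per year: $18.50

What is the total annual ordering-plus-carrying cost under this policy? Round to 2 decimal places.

$15,011.42

Orders/yr = 43,950/567 = 77.513; ordering cost = 77.513 × $126 = $9,766.67
Average inventory = 567/2 = 283.5; holding cost = 283.5 × $18.5 = $5,244.75
Total = $9,766.67 + $5,244.75 = $15,011.42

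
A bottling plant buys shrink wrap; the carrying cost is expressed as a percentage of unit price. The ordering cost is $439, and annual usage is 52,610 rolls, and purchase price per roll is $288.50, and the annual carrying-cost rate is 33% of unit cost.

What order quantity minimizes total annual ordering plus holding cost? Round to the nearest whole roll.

697 rolls

H = i·C = 0.33 × $288.5 = $95.2050 per roll-year
Optimal lot size Q* = (2 × 52,610 × $439 / $95.205)^½ ≈ 696.55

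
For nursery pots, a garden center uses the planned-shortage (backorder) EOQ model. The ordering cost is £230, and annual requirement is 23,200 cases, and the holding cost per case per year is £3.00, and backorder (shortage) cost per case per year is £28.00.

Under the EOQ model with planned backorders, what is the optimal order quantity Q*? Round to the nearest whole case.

1,985 cases

Basic EOQ = √(2·23,200·230/3) = 1,886.089
Backorder adjustment √((H+b)/b) = √((3+28)/28) = 1.0522
Q* = 1,886.089 × 1.0522 ≈ 1,984.56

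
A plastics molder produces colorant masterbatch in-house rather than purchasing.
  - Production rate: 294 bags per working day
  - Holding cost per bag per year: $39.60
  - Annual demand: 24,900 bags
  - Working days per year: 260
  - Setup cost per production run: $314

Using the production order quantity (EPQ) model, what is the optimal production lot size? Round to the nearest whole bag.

Daily demand d = 24,900/260 = 95.769; p = 294; 1 − d/p = 0.67425
EPQ = √(2DS / (H(1 − d/p)))
    = √(2 × 24,900 × 314 / (39.6 × 0.67425)) ≈ 765.28

765 bags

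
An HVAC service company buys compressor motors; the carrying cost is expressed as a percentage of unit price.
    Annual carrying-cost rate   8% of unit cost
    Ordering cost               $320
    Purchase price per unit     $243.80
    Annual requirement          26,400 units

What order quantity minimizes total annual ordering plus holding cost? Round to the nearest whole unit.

931 units

Carrying cost H = $243.8 × 8% = $19.5040/unit/yr
2DS/H = 2·26,400·320/19.504 = 866,283.84
EOQ = √866,283.84 ≈ 930.74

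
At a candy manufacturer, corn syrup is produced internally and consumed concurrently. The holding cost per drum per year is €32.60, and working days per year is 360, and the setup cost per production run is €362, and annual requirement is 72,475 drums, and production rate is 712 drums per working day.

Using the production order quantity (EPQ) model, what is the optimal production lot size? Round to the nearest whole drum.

1,498 drums

d = 72,475/360 = 201.3194 drums/day;  effective holding cost H(1 − d/p) = 32.6·(1 − 201.3194/712) = 23.38228
Q* = √(2DS / H_eff) = √(2·72,475·362 / 23.38228) ≈ 1,498.03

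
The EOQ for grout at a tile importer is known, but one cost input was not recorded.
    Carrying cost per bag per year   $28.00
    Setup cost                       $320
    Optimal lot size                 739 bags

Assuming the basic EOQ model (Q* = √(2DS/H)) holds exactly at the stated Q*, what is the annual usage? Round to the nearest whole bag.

23,893 bags per year

From Q* = √(2DS/H) ⇒ Q*² = 2DS/H.
D = Q²H / (2S) = 739² × 28 / (2 × 320) = 23,892.79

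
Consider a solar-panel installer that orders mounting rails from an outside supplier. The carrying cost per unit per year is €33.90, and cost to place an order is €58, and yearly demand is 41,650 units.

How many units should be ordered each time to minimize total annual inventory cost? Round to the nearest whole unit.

Optimal lot size Q* = (2 × 41,650 × €58 / €33.9)^½ ≈ 377.52

378 units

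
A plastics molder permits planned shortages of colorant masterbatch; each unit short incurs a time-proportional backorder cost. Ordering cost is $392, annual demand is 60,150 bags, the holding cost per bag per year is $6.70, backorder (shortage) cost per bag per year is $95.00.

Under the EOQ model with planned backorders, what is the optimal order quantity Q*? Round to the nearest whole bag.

Basic EOQ = √(2·60,150·392/6.7) = 2,653.007
Backorder adjustment √((H+b)/b) = √((6.7+95)/95) = 1.0347
Q* = 2,653.007 × 1.0347 ≈ 2,744.97

2,745 bags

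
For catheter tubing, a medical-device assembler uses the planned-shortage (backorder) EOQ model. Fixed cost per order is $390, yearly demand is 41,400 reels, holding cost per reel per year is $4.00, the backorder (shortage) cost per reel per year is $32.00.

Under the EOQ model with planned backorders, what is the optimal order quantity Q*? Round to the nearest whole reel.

Q* = √(2DS/H) · √((H + b)/b)
   = √(2 × 41,400 × 390 / 4) · √((4 + 32) / 32)
   = 2,841.303 × 1.0607 ≈ 3,013.66

3,014 reels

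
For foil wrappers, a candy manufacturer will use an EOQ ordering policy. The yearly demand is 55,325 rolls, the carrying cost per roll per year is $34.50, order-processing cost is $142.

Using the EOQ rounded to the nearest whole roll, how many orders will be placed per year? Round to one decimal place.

82.0 orders per year

EOQ = √(2DS/H) = √(2 × 55,325 × 142 / 34.5)
    = √(455,428.99) ≈ 674.85 → Q = 675
Orders per year = D/Q = 55,325 / 675 = 81.963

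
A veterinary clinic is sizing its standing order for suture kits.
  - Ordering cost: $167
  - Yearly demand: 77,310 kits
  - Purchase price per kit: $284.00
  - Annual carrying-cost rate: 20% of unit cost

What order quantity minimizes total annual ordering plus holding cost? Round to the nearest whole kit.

Carrying cost H = $284 × 20% = $56.8000/kit/yr
Optimal lot size Q* = (2 × 77,310 × $167 / $56.8)^½ ≈ 674.24

674 kits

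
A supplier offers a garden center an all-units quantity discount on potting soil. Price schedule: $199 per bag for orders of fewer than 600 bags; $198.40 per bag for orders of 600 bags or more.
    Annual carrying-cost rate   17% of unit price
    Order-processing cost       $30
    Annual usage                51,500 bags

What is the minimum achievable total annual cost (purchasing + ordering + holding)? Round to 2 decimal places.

H₁ = 17%×$199 = $33.8300;  H₂ = 17%×$198.40 = $33.7280
EOQ₁ = √(2×51,500×30/33.8300) = 302.22  (< 600, feasible at tier 1)
EOQ₂ = √(2×51,500×30/33.7280) = 302.68  (< 600 → use Q = 600 at tier-2 price)
TC(tier 1 (EOQ₁), Q≈302.2) = $10,258,724.22
TC(tier 2, Q≈600.0) = $10,230,293.40
Minimum at tier 2: $10,230,293.40

$10,230,293.40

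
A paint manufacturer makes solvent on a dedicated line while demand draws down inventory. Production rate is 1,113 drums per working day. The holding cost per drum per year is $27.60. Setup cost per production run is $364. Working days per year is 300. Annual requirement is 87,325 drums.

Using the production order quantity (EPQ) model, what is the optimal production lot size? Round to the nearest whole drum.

Daily demand d = 87,325/300 = 291.083; p = 1113; 1 − d/p = 0.73847
EPQ = √(2DS / (H(1 − d/p)))
    = √(2 × 87,325 × 364 / (27.6 × 0.73847)) ≈ 1,766.10

1,766 drums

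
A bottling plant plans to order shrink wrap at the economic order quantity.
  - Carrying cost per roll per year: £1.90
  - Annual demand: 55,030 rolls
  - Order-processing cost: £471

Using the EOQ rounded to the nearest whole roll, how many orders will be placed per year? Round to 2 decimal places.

2DS/H = 2·55,030·471/1.9 = 27,283,294.74
EOQ = √27,283,294.74 ≈ 5,223.34 → Q = 5,223
N = D/Q = 55,030/5,223 ≈ 10.536 orders/yr

10.54 orders per year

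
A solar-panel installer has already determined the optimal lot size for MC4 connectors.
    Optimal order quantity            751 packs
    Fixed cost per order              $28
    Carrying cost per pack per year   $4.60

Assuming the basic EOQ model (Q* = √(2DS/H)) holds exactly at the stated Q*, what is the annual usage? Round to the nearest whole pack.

EOQ relation: Q² = 2DS/H, so rearrange for the unknown.
D = Q²H / (2S) = 751² × 4.6 / (2 × 28) = 46,328.65

46,329 packs per year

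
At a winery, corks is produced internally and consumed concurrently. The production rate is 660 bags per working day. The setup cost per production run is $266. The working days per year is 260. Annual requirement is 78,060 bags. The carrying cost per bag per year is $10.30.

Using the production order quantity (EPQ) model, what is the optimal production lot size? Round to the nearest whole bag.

Daily demand d = 78,060/260 = 300.231; p = 660; 1 − d/p = 0.54510
EPQ = √(2DS / (H(1 − d/p)))
    = √(2 × 78,060 × 266 / (10.3 × 0.54510)) ≈ 2,719.64

2,720 bags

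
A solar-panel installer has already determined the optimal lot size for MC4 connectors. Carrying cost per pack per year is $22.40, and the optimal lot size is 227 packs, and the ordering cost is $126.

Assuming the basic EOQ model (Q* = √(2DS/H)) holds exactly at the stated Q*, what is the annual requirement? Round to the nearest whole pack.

EOQ relation: Q² = 2DS/H, so rearrange for the unknown.
D = Q²H / (2S) = 227² × 22.4 / (2 × 126) = 4,580.36

4,580 packs per year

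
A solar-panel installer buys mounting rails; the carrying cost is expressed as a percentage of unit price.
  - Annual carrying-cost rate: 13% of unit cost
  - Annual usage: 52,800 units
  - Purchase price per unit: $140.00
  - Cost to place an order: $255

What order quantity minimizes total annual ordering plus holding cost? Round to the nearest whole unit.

1,216 units

H = i·C = 0.13 × $140 = $18.2000 per unit-year
Optimal lot size Q* = (2 × 52,800 × $255 / $18.2)^½ ≈ 1,216.37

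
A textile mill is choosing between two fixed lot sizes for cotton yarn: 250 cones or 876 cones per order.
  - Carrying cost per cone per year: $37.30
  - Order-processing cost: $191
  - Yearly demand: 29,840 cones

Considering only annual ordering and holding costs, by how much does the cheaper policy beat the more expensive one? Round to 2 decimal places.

TC(Q) = (D/Q)S + (Q/2)H
TC(250) = (29,840/250)×191 + (250/2)×37.3 = $27,460.26
TC(876) = (29,840/876)×191 + (876/2)×37.3 = $22,843.61
Lots of 876 are cheaper by $4,616.65.

$4,616.65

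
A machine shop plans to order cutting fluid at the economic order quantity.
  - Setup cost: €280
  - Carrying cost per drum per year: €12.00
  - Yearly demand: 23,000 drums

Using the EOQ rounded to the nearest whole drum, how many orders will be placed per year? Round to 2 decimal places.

22.20 orders per year

2DS/H = 2·23,000·280/12 = 1,073,333.33
EOQ = √1,073,333.33 ≈ 1,036.02 → Q = 1,036
N = D/Q = 23,000/1,036 ≈ 22.201 orders/yr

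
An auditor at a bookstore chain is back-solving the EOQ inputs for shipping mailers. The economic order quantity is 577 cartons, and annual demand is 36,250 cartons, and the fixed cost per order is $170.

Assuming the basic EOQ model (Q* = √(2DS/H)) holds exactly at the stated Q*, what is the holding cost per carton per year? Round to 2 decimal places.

Since Q* = (2DS/H)^½, squaring gives Q*²·H = 2DS.
H = 2DS / Q² = 2 × 36,250 × 170 / 577² = 37.0199

$37.02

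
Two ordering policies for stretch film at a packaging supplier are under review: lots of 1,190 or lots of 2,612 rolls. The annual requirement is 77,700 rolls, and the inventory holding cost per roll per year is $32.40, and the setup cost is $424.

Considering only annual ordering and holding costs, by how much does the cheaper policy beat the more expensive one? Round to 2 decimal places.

$7,964.56

Annual cost at Q: ordering D·S/Q plus holding Q·H/2.
TC(1,190) = (77,700/1,190)×424 + (1,190/2)×32.4 = $46,962.71
TC(2,612) = (77,700/2,612)×424 + (2,612/2)×32.4 = $54,927.26
Cheaper: Q = 1,190.  Difference = $7,964.56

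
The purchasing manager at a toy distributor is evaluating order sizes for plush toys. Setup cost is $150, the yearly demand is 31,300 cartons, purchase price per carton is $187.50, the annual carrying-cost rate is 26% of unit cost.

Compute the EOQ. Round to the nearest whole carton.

439 cartons

Holding cost per carton per year: H = 26% × $187.5 = $48.7500
Optimal lot size Q* = (2 × 31,300 × $150 / $48.75)^½ ≈ 438.88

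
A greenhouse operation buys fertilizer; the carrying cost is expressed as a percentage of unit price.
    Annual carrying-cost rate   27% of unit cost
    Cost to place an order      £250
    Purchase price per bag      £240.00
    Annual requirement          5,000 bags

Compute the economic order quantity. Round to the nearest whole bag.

196 bags

Carrying cost H = £240 × 27% = £64.8000/bag/yr
2DS/H = 2·5,000·250/64.8 = 38,580.25
EOQ = √38,580.25 ≈ 196.42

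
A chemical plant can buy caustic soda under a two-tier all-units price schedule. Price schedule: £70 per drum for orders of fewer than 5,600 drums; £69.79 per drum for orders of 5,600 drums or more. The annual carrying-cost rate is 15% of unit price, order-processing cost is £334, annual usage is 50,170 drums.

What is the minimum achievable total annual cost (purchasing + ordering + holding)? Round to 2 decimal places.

H₁ = 15%×£70 = £10.5000;  H₂ = 15%×£69.79 = £10.4685
EOQ₁ = √(2×50,170×334/10.5000) = 1,786.55  (< 5,600, feasible at tier 1)
EOQ₂ = √(2×50,170×334/10.4685) = 1,789.24  (< 5,600 → use Q = 5,600 at tier-2 price)
TC(tier 1 (EOQ₁), Q≈1,786.6) = £3,530,658.79
TC(tier 2, Q≈5,600.0) = £3,533,668.38
Minimum at tier 1 (EOQ₁): £3,530,658.79

£3,530,658.79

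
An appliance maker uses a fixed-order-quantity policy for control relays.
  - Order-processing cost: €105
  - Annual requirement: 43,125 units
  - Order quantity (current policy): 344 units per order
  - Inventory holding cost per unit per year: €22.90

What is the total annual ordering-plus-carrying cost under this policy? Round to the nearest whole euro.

Orders/yr = 43,125/344 = 125.363; ordering cost = 125.363 × €105 = €13,163.15
Average inventory = 344/2 = 172; holding cost = 172 × €22.9 = €3,938.80
Total = €13,163.15 + €3,938.80 = €17,101.95

€17,102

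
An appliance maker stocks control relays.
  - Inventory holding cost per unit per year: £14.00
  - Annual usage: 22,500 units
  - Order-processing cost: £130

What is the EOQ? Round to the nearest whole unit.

646 units

Optimal lot size Q* = (2 × 22,500 × £130 / £14)^½ ≈ 646.42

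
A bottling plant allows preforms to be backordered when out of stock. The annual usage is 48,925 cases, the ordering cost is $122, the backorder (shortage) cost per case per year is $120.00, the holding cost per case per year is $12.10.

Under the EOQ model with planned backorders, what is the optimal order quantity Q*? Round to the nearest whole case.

Basic EOQ = √(2·48,925·122/12.1) = 993.271
Backorder adjustment √((H+b)/b) = √((12.1+120)/120) = 1.0492
Q* = 993.271 × 1.0492 ≈ 1,042.15

1,042 cases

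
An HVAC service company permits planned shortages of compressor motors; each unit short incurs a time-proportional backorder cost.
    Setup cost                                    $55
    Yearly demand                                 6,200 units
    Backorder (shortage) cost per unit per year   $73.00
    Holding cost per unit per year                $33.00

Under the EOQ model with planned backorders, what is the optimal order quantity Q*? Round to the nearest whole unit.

Basic EOQ = √(2·6,200·55/33) = 143.759
Backorder adjustment √((H+b)/b) = √((33+73)/73) = 1.2050
Q* = 143.759 × 1.2050 ≈ 173.23

173 units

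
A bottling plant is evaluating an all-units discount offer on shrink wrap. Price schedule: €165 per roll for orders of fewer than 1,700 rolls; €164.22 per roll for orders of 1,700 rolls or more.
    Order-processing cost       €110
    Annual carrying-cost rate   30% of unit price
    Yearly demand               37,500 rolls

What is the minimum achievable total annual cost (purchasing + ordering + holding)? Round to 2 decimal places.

€6,202,552.57

H₁ = 30%×€165 = €49.5000;  H₂ = 30%×€164.22 = €49.2660
EOQ₁ = √(2×37,500×110/49.5000) = 408.25  (< 1,700, feasible at tier 1)
EOQ₂ = √(2×37,500×110/49.2660) = 409.22  (< 1,700 → use Q = 1,700 at tier-2 price)
TC(tier 1 (EOQ₁), Q≈408.2) = €6,207,708.29
TC(tier 2, Q≈1,700.0) = €6,202,552.57
Minimum at tier 2: €6,202,552.57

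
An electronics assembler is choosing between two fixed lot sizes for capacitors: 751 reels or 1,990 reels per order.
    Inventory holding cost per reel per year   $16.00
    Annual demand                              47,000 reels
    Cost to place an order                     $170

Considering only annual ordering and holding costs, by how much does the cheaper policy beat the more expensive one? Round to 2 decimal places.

$3,287.93

TC(Q) = (D/Q)S + (Q/2)H
TC(751) = (47,000/751)×170 + (751/2)×16 = $16,647.15
TC(1,990) = (47,000/1,990)×170 + (1,990/2)×16 = $19,935.08
|ΔTC| = |$16,647.15 − $19,935.08| = $3,287.93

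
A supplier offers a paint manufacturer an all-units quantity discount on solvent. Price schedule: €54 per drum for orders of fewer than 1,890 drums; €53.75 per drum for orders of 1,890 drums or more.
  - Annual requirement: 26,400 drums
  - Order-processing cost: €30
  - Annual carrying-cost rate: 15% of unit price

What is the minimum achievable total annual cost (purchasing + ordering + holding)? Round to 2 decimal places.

€1,427,038.11

H₁ = 15%×€54 = €8.1000;  H₂ = 15%×€53.75 = €8.0625
EOQ₁ = √(2×26,400×30/8.1000) = 442.22  (< 1,890, feasible at tier 1)
EOQ₂ = √(2×26,400×30/8.0625) = 443.24  (< 1,890 → use Q = 1,890 at tier-2 price)
TC(tier 1 (EOQ₁), Q≈442.2) = €1,429,181.95
TC(tier 2, Q≈1,890.0) = €1,427,038.11
Minimum at tier 2: €1,427,038.11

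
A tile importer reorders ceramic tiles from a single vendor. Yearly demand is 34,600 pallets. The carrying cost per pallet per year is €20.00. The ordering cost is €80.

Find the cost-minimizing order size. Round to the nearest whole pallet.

2DS/H = 2·34,600·80/20 = 276,800.00
EOQ = √276,800.00 ≈ 526.12

526 pallets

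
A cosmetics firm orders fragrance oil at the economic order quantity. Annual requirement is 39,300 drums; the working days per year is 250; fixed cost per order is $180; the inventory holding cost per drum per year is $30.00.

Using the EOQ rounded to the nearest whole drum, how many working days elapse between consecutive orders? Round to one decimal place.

Optimal lot size Q* = (2 × 39,300 × $180 / $30)^½ ≈ 686.73 → Q = 687 drums
T = Q/D × 250 days = 687/39,300 × 250 = 4.370 days

4.4 days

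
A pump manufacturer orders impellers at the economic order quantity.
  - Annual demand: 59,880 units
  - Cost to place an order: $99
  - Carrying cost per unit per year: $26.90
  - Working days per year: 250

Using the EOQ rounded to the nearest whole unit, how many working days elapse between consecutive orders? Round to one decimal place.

2.8 days

Q* = √(2·D·S / H) = √(2·59,880·99 / 26.9) = √440,752.4 ≈ 663.89 → Q = 664 units
T = Q/D × 250 days = 664/59,880 × 250 = 2.772 days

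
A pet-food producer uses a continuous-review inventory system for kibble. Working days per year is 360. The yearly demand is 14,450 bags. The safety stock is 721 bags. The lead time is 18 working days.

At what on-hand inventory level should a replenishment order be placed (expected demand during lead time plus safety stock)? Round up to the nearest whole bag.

Daily demand d = 14,450 / 360 = 40.139 bags/day
Demand during lead time = 40.139 × 18 = 722.50
Reorder point = 722.50 + 721 = 1,443.50 → round up

1,444 bags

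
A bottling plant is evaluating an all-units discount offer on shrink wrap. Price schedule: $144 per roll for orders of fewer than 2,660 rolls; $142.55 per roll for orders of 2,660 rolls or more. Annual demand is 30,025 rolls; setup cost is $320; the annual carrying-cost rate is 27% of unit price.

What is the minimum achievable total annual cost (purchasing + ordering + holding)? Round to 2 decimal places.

H₁ = 27%×$144 = $38.8800;  H₂ = 27%×$142.55 = $38.4885
EOQ₁ = √(2×30,025×320/38.8800) = 703.02  (< 2,660, feasible at tier 1)
EOQ₂ = √(2×30,025×320/38.4885) = 706.59  (< 2,660 → use Q = 2,660 at tier-2 price)
TC(tier 1 (EOQ₁), Q≈703.0) = $4,350,933.46
TC(tier 2, Q≈2,660.0) = $4,334,865.49
Minimum at tier 2: $4,334,865.49

$4,334,865.49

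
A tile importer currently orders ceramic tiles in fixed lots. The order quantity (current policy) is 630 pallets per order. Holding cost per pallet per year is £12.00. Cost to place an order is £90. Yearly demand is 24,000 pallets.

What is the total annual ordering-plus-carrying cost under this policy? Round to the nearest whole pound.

£7,209

Annual ordering cost = (D/Q)·S = (24,000/630) × 90 = £3,428.57
Annual holding cost  = (Q/2)·H = (630/2) × 12 = £3,780.00
Total = £3,428.57 + £3,780.00 = £7,208.57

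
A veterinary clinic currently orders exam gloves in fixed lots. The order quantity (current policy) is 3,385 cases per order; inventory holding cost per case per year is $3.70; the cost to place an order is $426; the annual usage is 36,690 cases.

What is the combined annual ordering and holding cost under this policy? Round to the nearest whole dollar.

Annual ordering cost = (D/Q)·S = (36,690/3,385) × 426 = $4,617.41
Annual holding cost  = (Q/2)·H = (3,385/2) × 3.7 = $6,262.25
Total = $4,617.41 + $6,262.25 = $10,879.66

$10,880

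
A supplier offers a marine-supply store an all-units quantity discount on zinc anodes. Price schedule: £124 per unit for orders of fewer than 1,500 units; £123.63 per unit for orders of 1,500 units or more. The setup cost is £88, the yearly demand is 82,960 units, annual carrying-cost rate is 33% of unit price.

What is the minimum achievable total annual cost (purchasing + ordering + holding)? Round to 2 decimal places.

H₁ = 33%×£124 = £40.9200;  H₂ = 33%×£123.63 = £40.7979
EOQ₁ = √(2×82,960×88/40.9200) = 597.34  (< 1,500, feasible at tier 1)
EOQ₂ = √(2×82,960×88/40.7979) = 598.23  (< 1,500 → use Q = 1,500 at tier-2 price)
TC(tier 1 (EOQ₁), Q≈597.3) = £10,311,483.23
TC(tier 2, Q≈1,500.0) = £10,291,810.21
Minimum at tier 2: £10,291,810.21

£10,291,810.21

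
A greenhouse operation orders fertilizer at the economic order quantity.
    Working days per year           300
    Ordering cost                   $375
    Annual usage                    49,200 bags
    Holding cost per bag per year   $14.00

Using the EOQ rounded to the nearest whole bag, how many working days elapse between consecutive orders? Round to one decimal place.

9.9 days

EOQ = √(2DS/H) = √(2 × 49,200 × 375 / 14)
    = √(2,635,714.29) ≈ 1,623.49 → Q = 1,623 bags
T = Q/D × 300 days = 1,623/49,200 × 300 = 9.896 days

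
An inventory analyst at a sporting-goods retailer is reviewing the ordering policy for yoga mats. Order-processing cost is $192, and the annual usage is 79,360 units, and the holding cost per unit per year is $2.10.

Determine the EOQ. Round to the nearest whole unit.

3,809 units

2DS/H = 2·79,360·192/2.1 = 14,511,542.86
EOQ = √14,511,542.86 ≈ 3,809.40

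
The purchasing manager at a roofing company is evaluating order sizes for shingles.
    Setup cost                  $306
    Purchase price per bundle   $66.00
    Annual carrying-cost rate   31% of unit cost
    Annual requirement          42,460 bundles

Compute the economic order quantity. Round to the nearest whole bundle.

1,127 bundles

Holding cost per bundle per year: H = 31% × $66 = $20.4600
Optimal lot size Q* = (2 × 42,460 × $306 / $20.46)^½ ≈ 1,126.97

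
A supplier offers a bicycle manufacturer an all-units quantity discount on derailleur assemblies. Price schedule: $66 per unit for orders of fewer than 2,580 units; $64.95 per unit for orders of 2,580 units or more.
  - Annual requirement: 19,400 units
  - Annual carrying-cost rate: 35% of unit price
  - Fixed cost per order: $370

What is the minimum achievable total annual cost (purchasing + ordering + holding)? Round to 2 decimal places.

$1,292,137.10

H₁ = 35%×$66 = $23.1000;  H₂ = 35%×$64.95 = $22.7325
EOQ₁ = √(2×19,400×370/23.1000) = 788.33  (< 2,580, feasible at tier 1)
EOQ₂ = √(2×19,400×370/22.7325) = 794.68  (< 2,580 → use Q = 2,580 at tier-2 price)
TC(tier 1 (EOQ₁), Q≈788.3) = $1,298,610.54
TC(tier 2, Q≈2,580.0) = $1,292,137.10
Minimum at tier 2: $1,292,137.10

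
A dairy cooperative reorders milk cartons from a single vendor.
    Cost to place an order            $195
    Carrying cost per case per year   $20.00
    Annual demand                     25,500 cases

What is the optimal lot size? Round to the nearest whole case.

705 cases

Q* = √(2·D·S / H) = √(2·25,500·195 / 20) = √497,250.0 ≈ 705.16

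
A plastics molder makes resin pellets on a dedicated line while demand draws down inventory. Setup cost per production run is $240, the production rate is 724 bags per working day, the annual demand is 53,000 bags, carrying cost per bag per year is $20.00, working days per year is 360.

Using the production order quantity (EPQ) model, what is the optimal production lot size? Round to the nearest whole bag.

1,264 bags

Daily demand d = 53,000/360 = 147.222; p = 724; 1 − d/p = 0.79665
EPQ = √(2DS / (H(1 − d/p)))
    = √(2 × 53,000 × 240 / (20 × 0.79665)) ≈ 1,263.60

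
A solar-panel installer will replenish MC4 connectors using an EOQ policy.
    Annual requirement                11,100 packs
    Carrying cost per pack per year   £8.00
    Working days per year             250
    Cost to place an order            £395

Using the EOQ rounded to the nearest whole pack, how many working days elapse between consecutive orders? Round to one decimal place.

Optimal lot size Q* = (2 × 11,100 × £395 / £8)^½ ≈ 1,046.96 → Q = 1,047 packs
Days between orders = 250 / (D/Q) = 250 / 10.602 ≈ 23.581

23.6 days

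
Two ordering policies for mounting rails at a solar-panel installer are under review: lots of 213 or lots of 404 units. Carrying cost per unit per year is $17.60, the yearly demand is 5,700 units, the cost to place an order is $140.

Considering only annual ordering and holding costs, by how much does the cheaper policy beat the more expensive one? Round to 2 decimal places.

TC(Q) = (D/Q)S + (Q/2)H
TC(213) = (5,700/213)×140 + (213/2)×17.6 = $5,620.88
TC(404) = (5,700/404)×140 + (404/2)×17.6 = $5,530.45
Lots of 404 are cheaper by $90.43.

$90.43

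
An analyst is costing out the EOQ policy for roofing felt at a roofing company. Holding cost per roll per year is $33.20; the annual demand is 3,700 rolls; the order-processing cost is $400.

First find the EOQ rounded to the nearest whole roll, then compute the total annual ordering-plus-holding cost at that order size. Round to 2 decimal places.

Optimal lot size Q* = (2 × 3,700 × $400 / $33.2)^½ ≈ 298.59 → Q = 299 rolls
Ordering: D/Q × S = 3,700/299 × $400 = $4,949.83
Holding:  Q/2 × H = 299/2 × $33.2 = $4,963.40
Total = $4,949.83 + $4,963.40 = $9,913.23

$9,913.23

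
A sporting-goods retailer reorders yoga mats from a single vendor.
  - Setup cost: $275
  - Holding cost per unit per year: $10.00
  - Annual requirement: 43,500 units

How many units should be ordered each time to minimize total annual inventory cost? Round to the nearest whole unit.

Q* = √(2·D·S / H) = √(2·43,500·275 / 10) = √2,392,500.0 ≈ 1,546.77

1,547 units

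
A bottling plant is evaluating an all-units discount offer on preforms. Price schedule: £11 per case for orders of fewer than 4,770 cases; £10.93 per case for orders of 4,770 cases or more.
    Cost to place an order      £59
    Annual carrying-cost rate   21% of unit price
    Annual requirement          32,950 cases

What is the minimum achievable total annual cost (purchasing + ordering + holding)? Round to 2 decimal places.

H₁ = 21%×£11 = £2.3100;  H₂ = 21%×£10.93 = £2.2953
EOQ₁ = √(2×32,950×59/2.3100) = 1,297.37  (< 4,770, feasible at tier 1)
EOQ₂ = √(2×32,950×59/2.2953) = 1,301.51  (< 4,770 → use Q = 4,770 at tier-2 price)
TC(tier 1 (EOQ₁), Q≈1,297.4) = £365,446.92
TC(tier 2, Q≈4,770.0) = £366,025.35
Minimum at tier 1 (EOQ₁): £365,446.92

£365,446.92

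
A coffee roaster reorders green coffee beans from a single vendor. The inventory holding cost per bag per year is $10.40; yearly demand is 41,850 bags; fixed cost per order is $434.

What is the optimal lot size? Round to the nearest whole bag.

2DS/H = 2·41,850·434/10.4 = 3,492,865.38
EOQ = √3,492,865.38 ≈ 1,868.92

1,869 bags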